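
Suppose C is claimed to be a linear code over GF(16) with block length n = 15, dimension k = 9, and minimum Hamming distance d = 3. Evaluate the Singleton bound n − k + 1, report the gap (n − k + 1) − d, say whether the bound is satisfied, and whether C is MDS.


Singleton RHS = n − k + 1 = 7, slack = 4, bound satisfied, not MDS.

Singleton bound: d ≤ n − k + 1.
Here n = 15, k = 9, so n − k + 1 = 7.
Given d = 3, check d ≤ 7: YES.
Slack = (n − k + 1) − d = 4.
The code is NOT MDS (slack = 4 > 0).
Description: the claimed parameters are [15, 9, 3]_16; such a code would be non-MDS.


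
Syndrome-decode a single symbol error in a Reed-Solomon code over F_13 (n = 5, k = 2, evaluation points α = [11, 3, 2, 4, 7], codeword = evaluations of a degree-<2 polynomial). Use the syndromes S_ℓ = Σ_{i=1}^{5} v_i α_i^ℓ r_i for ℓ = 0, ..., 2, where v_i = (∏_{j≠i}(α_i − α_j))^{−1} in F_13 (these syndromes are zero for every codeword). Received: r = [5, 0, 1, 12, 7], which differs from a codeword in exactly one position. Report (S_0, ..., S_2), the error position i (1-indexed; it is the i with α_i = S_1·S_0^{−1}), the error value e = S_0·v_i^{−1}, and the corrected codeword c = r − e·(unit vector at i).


S = (9, 11, 12), error at position 5, error magnitude e = 11, c = [5, 0, 1, 12, 9].

Step 1: column multipliers v_i = (∏_{j≠i}(α_i − α_j))^{−1} mod 13.
  i = 1 (α = 11): (11−3)(11−2)(11−4)(11−7) = 8·9·7·4 = 2016 ≡ 1, so v_1 = 1^{−1} = 1 (mod 13).
  i = 2 (α = 3): (3−11)(3−2)(3−4)(3−7) = (−8)·1·(−1)·(−4) = −32 ≡ 7, so v_2 = 7^{−1} = 2 (mod 13).
  i = 3 (α = 2): (2−11)(2−3)(2−4)(2−7) = (−9)·(−1)·(−2)·(−5) = 90 ≡ 12, so v_3 = 12^{−1} = 12 (mod 13).
  i = 4 (α = 4): (4−11)(4−3)(4−2)(4−7) = (−7)·1·2·(−3) = 42 ≡ 3, so v_4 = 3^{−1} = 9 (mod 13).
  i = 5 (α = 7): (7−11)(7−3)(7−2)(7−4) = (−4)·4·5·3 = −240 ≡ 7, so v_5 = 7^{−1} = 2 (mod 13).
  v = [1, 2, 12, 9, 2].
Step 2: syndromes of r = [5, 0, 1, 12, 7] (all sums mod 13).
  S_0 = Σ v_i r_i = 1·5 + 2·0 + 12·1 + 9·12 + 2·7 = 139 ≡ 9.
  S_1 = Σ v_i α_i r_i = 1·11·5 + 2·3·0 + 12·2·1 + 9·4·12 + 2·7·7 = 609 ≡ 11.
  α_i^2 mod 13 = [4, 9, 4, 3, 10].
  S_2 = Σ v_i α_i^2 r_i = 1·4·5 + 2·9·0 + 12·4·1 + 9·3·12 + 2·10·7 = 532 ≡ 12.
  S = (9, 11, 12) ≠ 0, so r is not a codeword (an error is present).
Step 3: locate the error. For a single error e at position i, S_ℓ = v_i·e·α_i^ℓ, so α_err = S_1/S_0.
  S_0^{−1} = 9^{−1} = 3 (mod 13), so α_err = 11·3 = 33 ≡ 7 = α_5. Error position i = 5.
  Consistency check: S_2/S_1 = 12·6 = 72 ≡ 7 = α_err ✓ (single-error assumption holds).
Step 4: error magnitude e = S_0/v_5 = S_0·∏_{j≠5}(α_5 − α_j) = 9·7 = 63 ≡ 11 (mod 13).
Step 5: correct position 5: c_5 = r_5 − e = 7 − 11 ≡ 9 (mod 13). Hence c = [5, 0, 1, 12, 9].
  Check: interpolating c through the α_i gives m(x) = 3 + 12·x (degree < 2) with m(α_i) = c_i for every i, so c is indeed a codeword.


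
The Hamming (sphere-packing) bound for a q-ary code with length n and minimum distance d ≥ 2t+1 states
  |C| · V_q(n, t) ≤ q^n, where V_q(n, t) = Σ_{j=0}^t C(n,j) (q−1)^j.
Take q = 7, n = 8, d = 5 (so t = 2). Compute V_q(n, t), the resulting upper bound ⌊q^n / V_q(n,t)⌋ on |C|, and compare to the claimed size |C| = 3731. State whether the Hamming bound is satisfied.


V_q(n, t) = 1057, q^n = 5764801, Hamming bound = 5453, |C| = 3731 ≤ bound (satisfied).

Step 1: Compute V_q(n, t) = Σ_{j=0}^2 C(n, j) (q−1)^j.
  j = 0: C(8,0)·(6)^0 = 1·1 = 1.
  j = 1: C(8,1)·(6)^1 = 8·6 = 48.
  j = 2: C(8,2)·(6)^2 = 28·36 = 1008.
  V_q(n, t) = 1 + 48 + 1008 = 1057.
Step 2: q^n = 7^8 = 5764801.
Step 3: Hamming bound ⌊q^n / V_q(n,t)⌋ = ⌊5764801/1057⌋ = 5453.
Step 4: Compare |C| = 3731 to 5453: satisfied.
The claimed |C| lies below the Hamming bound.


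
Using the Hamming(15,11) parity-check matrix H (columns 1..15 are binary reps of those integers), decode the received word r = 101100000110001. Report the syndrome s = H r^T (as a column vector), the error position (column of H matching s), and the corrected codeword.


s = (1, 0, 0, 0)^T, error position = 8, corrected codeword c = 101100010110001

Compute s = H r^T mod 2 one row at a time:
  s_1 = 0 + 0 + 1 + 1 + 0 + 0 + 0 + 1 = 3 ≡ 1 (mod 2).
  s_2 = 1 + 0 + 0 + 0 + 0 + 0 + 0 + 1 = 2 ≡ 0 (mod 2).
  s_3 = 0 + 1 + 0 + 0 + 1 + 1 + 0 + 1 = 4 ≡ 0 (mod 2).
  s_4 = 1 + 1 + 0 + 0 + 0 + 1 + 0 + 1 = 4 ≡ 0 (mod 2).
s = (1, 0, 0, 0)^T — this equals column 8 of H (binary 1000), so error is at position 8.
Correct: flip bit 8 of r = 101100000110001 to get c = 101100010110001.


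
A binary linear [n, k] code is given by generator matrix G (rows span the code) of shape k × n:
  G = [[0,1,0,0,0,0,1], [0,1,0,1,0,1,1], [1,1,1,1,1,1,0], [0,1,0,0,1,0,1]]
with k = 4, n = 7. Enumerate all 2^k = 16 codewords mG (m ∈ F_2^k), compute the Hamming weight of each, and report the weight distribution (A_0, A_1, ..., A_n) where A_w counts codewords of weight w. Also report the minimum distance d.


Weight distribution: A_0 = 1, A_1 = 1, A_2 = 2, A_3 = 4, A_4 = 3, A_5 = 3, A_6 = 2. Minimum distance d = 1.

Enumerate all 2^4 = 16 messages m ∈ F_2^4.
For each, compute codeword c = mG in F_2^7, then tally its weight.
  m = 0000 → c = 0000000, weight = 0.
  m = 1000 → c = 0100001, weight = 2.
  m = 0100 → c = 0101011, weight = 4.
  m = 1100 → c = 0001010, weight = 2.
  m = 0010 → c = 1111110, weight = 6.
  m = 1010 → c = 1011111, weight = 6.
  m = 0110 → c = 1010101, weight = 4.
  m = 1110 → c = 1110100, weight = 4.
  m = 0001 → c = 0100101, weight = 3.
  m = 1001 → c = 0000100, weight = 1.
  m = 0101 → c = 0001110, weight = 3.
  m = 1101 → c = 0101111, weight = 5.
  m = 0011 → c = 1011011, weight = 5.
  m = 1011 → c = 1111010, weight = 5.
  m = 0111 → c = 1110000, weight = 3.
  m = 1111 → c = 1010001, weight = 3.
Tally weights:
  weight 0: 1 codewords.
  weight 1: 1 codewords.
  weight 2: 2 codewords.
  weight 3: 4 codewords.
  weight 4: 3 codewords.
  weight 5: 3 codewords.
  weight 6: 2 codewords.
Minimum distance d = smallest w > 0 with A_w > 0 = 1.
Sanity: Σ A_w = 16 = 2^4 = 16 ✓.


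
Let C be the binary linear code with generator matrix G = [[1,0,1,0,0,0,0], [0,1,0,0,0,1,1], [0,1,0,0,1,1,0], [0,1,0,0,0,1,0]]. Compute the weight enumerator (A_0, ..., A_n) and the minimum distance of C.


Weight distribution: A_0 = 1, A_1 = 2, A_2 = 3, A_3 = 4, A_4 = 3, A_5 = 2, A_6 = 1. Minimum distance d = 1.

Enumerate all 2^4 = 16 messages m ∈ F_2^4.
For each, compute codeword c = mG in F_2^7, then tally its weight.
  m = 0000 → c = 0000000, weight = 0.
  m = 1000 → c = 1010000, weight = 2.
  m = 0100 → c = 0100011, weight = 3.
  m = 1100 → c = 1110011, weight = 5.
  m = 0010 → c = 0100110, weight = 3.
  m = 1010 → c = 1110110, weight = 5.
  m = 0110 → c = 0000101, weight = 2.
  m = 1110 → c = 1010101, weight = 4.
  m = 0001 → c = 0100010, weight = 2.
  m = 1001 → c = 1110010, weight = 4.
  m = 0101 → c = 0000001, weight = 1.
  m = 1101 → c = 1010001, weight = 3.
  m = 0011 → c = 0000100, weight = 1.
  m = 1011 → c = 1010100, weight = 3.
  m = 0111 → c = 0100111, weight = 4.
  m = 1111 → c = 1110111, weight = 6.
Tally weights:
  weight 0: 1 codewords.
  weight 1: 2 codewords.
  weight 2: 3 codewords.
  weight 3: 4 codewords.
  weight 4: 3 codewords.
  weight 5: 2 codewords.
  weight 6: 1 codewords.
Minimum distance d = smallest w > 0 with A_w > 0 = 1.
Sanity: Σ A_w = 16 = 2^4 = 16 ✓.


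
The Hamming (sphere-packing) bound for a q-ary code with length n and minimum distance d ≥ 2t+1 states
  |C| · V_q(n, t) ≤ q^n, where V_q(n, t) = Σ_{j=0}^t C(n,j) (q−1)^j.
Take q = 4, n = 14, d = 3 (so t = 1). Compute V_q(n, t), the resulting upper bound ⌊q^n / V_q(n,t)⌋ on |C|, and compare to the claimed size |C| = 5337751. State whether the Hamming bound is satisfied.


V_q(n, t) = 43, q^n = 268435456, Hamming bound = 6242685, |C| = 5337751 ≤ bound (satisfied).

Step 1: Compute V_q(n, t) = Σ_{j=0}^1 C(n, j) (q−1)^j.
  j = 0: C(14,0)·(3)^0 = 1·1 = 1.
  j = 1: C(14,1)·(3)^1 = 14·3 = 42.
  V_q(n, t) = 1 + 42 = 43.
Step 2: q^n = 4^14 = 268435456.
Step 3: Hamming bound ⌊q^n / V_q(n,t)⌋ = ⌊268435456/43⌋ = 6242685.
Step 4: Compare |C| = 5337751 to 6242685: satisfied.
The claimed |C| lies below the Hamming bound.


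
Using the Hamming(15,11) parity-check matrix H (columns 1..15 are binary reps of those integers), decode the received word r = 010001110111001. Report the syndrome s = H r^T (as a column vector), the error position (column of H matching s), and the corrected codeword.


s = (1, 0, 0, 1)^T, error position = 9, corrected codeword c = 010001111111001

Compute s = H r^T mod 2 one row at a time:
  s_1 = 1 + 0 + 1 + 1 + 1 + 0 + 0 + 1 = 5 ≡ 1 (mod 2).
  s_2 = 0 + 0 + 1 + 1 + 1 + 0 + 0 + 1 = 4 ≡ 0 (mod 2).
  s_3 = 1 + 0 + 1 + 1 + 1 + 1 + 0 + 1 = 6 ≡ 0 (mod 2).
  s_4 = 0 + 0 + 0 + 1 + 0 + 1 + 0 + 1 = 3 ≡ 1 (mod 2).
s = (1, 0, 0, 1)^T — this equals column 9 of H (binary 1001), so error is at position 9.
Correct: flip bit 9 of r = 010001110111001 to get c = 010001111111001.


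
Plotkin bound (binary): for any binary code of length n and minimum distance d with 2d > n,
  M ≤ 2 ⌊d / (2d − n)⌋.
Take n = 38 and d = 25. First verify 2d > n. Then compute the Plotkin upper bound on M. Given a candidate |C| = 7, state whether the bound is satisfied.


Plotkin bound M ≤ 4; given |C| = 7 > bound (violated).

Check applicability: 2d = 50, n = 38.
2d − n = 12 > 0, so Plotkin applies.
Compute d/(2d−n) = 25/12 ≈ 2.0833.
⌊d/(2d−n)⌋ = 2.
Plotkin bound: M ≤ 2·2 = 4.
Given |C| = 7, check: VIOLATED.
This |C| is above the Plotkin bound, so no binary code with n = 38, d = 25 and 7 codewords exists.


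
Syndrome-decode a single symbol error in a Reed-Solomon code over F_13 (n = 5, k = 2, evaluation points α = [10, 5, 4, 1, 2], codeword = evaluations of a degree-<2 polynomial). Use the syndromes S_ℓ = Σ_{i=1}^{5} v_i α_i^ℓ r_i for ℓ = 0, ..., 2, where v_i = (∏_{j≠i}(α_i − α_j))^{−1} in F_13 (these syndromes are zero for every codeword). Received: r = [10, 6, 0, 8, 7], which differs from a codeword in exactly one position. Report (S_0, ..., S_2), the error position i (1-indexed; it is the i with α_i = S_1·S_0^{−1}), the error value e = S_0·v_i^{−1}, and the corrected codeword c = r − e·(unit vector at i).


S = (8, 3, 6), error at position 5, error magnitude e = 6, c = [10, 6, 0, 8, 1].

Step 1: column multipliers v_i = (∏_{j≠i}(α_i − α_j))^{−1} mod 13.
  i = 1 (α = 10): (10−5)(10−4)(10−1)(10−2) = 5·6·9·8 = 2160 ≡ 2, so v_1 = 2^{−1} = 7 (mod 13).
  i = 2 (α = 5): (5−10)(5−4)(5−1)(5−2) = (−5)·1·4·3 = −60 ≡ 5, so v_2 = 5^{−1} = 8 (mod 13).
  i = 3 (α = 4): (4−10)(4−5)(4−1)(4−2) = (−6)·(−1)·3·2 = 36 ≡ 10, so v_3 = 10^{−1} = 4 (mod 13).
  i = 4 (α = 1): (1−10)(1−5)(1−4)(1−2) = (−9)·(−4)·(−3)·(−1) = 108 ≡ 4, so v_4 = 4^{−1} = 10 (mod 13).
  i = 5 (α = 2): (2−10)(2−5)(2−4)(2−1) = (−8)·(−3)·(−2)·1 = −48 ≡ 4, so v_5 = 4^{−1} = 10 (mod 13).
  v = [7, 8, 4, 10, 10].
Step 2: syndromes of r = [10, 6, 0, 8, 7] (all sums mod 13).
  S_0 = Σ v_i r_i = 7·10 + 8·6 + 4·0 + 10·8 + 10·7 = 268 ≡ 8.
  S_1 = Σ v_i α_i r_i = 7·10·10 + 8·5·6 + 4·4·0 + 10·1·8 + 10·2·7 = 1160 ≡ 3.
  α_i^2 mod 13 = [9, 12, 3, 1, 4].
  S_2 = Σ v_i α_i^2 r_i = 7·9·10 + 8·12·6 + 4·3·0 + 10·1·8 + 10·4·7 = 1566 ≡ 6.
  S = (8, 3, 6) ≠ 0, so r is not a codeword (an error is present).
Step 3: locate the error. For a single error e at position i, S_ℓ = v_i·e·α_i^ℓ, so α_err = S_1/S_0.
  S_0^{−1} = 8^{−1} = 5 (mod 13), so α_err = 3·5 = 15 ≡ 2 = α_5. Error position i = 5.
  Consistency check: S_2/S_1 = 6·9 = 54 ≡ 2 = α_err ✓ (single-error assumption holds).
Step 4: error magnitude e = S_0/v_5 = S_0·∏_{j≠5}(α_5 − α_j) = 8·4 = 32 ≡ 6 (mod 13).
Step 5: correct position 5: c_5 = r_5 − e = 7 − 6 ≡ 1 (mod 13). Hence c = [10, 6, 0, 8, 1].
  Check: interpolating c through the α_i gives m(x) = 2 + 6·x (degree < 2) with m(α_i) = c_i for every i, so c is indeed a codeword.


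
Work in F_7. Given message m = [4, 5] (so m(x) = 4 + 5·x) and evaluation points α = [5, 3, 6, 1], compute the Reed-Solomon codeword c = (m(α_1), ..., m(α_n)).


c = [1, 5, 6, 2]

Message polynomial: m(x) = 4 + 5·x (mod 7).
For each evaluation point α_i, compute m(α_i) mod 7:
  α_1 = 5: Horner steps 5 → 1, so m(5) = 1.
  α_2 = 3: Horner steps 5 → 5, so m(3) = 5.
  α_3 = 6: Horner steps 5 → 6, so m(6) = 6.
  α_4 = 1: Horner steps 5 → 2, so m(1) = 2.
Codeword c = [1, 5, 6, 2] ∈ F_7^4.


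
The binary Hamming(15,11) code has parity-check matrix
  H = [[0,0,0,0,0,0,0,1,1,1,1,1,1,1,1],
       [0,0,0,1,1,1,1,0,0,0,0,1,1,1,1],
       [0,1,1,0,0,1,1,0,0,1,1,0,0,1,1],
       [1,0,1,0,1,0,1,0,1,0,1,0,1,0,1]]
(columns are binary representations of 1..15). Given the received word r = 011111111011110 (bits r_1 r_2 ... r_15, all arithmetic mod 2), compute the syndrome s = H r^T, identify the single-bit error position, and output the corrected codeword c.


s = (0, 1, 0, 0)^T, error position = 4, corrected codeword c = 011011111011110

Compute s = H r^T mod 2 one row at a time:
  s_1 = 1 + 1 + 0 + 1 + 1 + 1 + 1 + 0 = 6 ≡ 0 (mod 2).
  s_2 = 1 + 1 + 1 + 1 + 1 + 1 + 1 + 0 = 7 ≡ 1 (mod 2).
  s_3 = 1 + 1 + 1 + 1 + 0 + 1 + 1 + 0 = 6 ≡ 0 (mod 2).
  s_4 = 0 + 1 + 1 + 1 + 1 + 1 + 1 + 0 = 6 ≡ 0 (mod 2).
s = (0, 1, 0, 0)^T — this equals column 4 of H (binary 0100), so error is at position 4.
Correct: flip bit 4 of r = 011111111011110 to get c = 011011111011110.


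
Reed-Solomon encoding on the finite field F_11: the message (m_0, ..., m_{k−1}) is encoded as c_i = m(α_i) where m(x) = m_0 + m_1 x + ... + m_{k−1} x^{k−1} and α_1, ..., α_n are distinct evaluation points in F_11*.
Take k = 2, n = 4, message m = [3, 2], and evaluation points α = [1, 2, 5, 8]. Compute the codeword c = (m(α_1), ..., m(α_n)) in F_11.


c = [5, 7, 2, 8]

Message polynomial: m(x) = 3 + 2·x (mod 11).
For each evaluation point α_i, compute m(α_i) mod 11:
  α_1 = 1: Horner steps 2 → 5, so m(1) = 5.
  α_2 = 2: Horner steps 2 → 7, so m(2) = 7.
  α_3 = 5: Horner steps 2 → 2, so m(5) = 2.
  α_4 = 8: Horner steps 2 → 8, so m(8) = 8.
Codeword c = [5, 7, 2, 8] ∈ F_11^4.


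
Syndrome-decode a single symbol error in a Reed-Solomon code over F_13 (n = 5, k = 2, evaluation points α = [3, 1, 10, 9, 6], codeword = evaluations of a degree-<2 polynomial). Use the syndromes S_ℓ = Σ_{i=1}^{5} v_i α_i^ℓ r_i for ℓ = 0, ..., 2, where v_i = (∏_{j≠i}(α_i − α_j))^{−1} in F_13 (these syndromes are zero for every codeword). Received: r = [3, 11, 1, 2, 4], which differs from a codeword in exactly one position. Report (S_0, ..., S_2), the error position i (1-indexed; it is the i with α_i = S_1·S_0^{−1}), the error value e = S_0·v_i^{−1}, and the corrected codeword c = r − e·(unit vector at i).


S = (3, 1, 9), error at position 4, error magnitude e = 10, c = [3, 11, 1, 5, 4].

Step 1: column multipliers v_i = (∏_{j≠i}(α_i − α_j))^{−1} mod 13.
  i = 1 (α = 3): (3−1)(3−10)(3−9)(3−6) = 2·(−7)·(−6)·(−3) = −252 ≡ 8, so v_1 = 8^{−1} = 5 (mod 13).
  i = 2 (α = 1): (1−3)(1−10)(1−9)(1−6) = (−2)·(−9)·(−8)·(−5) = 720 ≡ 5, so v_2 = 5^{−1} = 8 (mod 13).
  i = 3 (α = 10): (10−3)(10−1)(10−9)(10−6) = 7·9·1·4 = 252 ≡ 5, so v_3 = 5^{−1} = 8 (mod 13).
  i = 4 (α = 9): (9−3)(9−1)(9−10)(9−6) = 6·8·(−1)·3 = −144 ≡ 12, so v_4 = 12^{−1} = 12 (mod 13).
  i = 5 (α = 6): (6−3)(6−1)(6−10)(6−9) = 3·5·(−4)·(−3) = 180 ≡ 11, so v_5 = 11^{−1} = 6 (mod 13).
  v = [5, 8, 8, 12, 6].
Step 2: syndromes of r = [3, 11, 1, 2, 4] (all sums mod 13).
  S_0 = Σ v_i r_i = 5·3 + 8·11 + 8·1 + 12·2 + 6·4 = 159 ≡ 3.
  S_1 = Σ v_i α_i r_i = 5·3·3 + 8·1·11 + 8·10·1 + 12·9·2 + 6·6·4 = 573 ≡ 1.
  α_i^2 mod 13 = [9, 1, 9, 3, 10].
  S_2 = Σ v_i α_i^2 r_i = 5·9·3 + 8·1·11 + 8·9·1 + 12·3·2 + 6·10·4 = 607 ≡ 9.
  S = (3, 1, 9) ≠ 0, so r is not a codeword (an error is present).
Step 3: locate the error. For a single error e at position i, S_ℓ = v_i·e·α_i^ℓ, so α_err = S_1/S_0.
  S_0^{−1} = 3^{−1} = 9 (mod 13), so α_err = 1·9 = 9 ≡ 9 = α_4. Error position i = 4.
  Consistency check: S_2/S_1 = 9·1 = 9 ≡ 9 = α_err ✓ (single-error assumption holds).
Step 4: error magnitude e = S_0/v_4 = S_0·∏_{j≠4}(α_4 − α_j) = 3·12 = 36 ≡ 10 (mod 13).
Step 5: correct position 4: c_4 = r_4 − e = 2 − 10 ≡ 5 (mod 13). Hence c = [3, 11, 1, 5, 4].
  Check: interpolating c through the α_i gives m(x) = 2 + 9·x (degree < 2) with m(α_i) = c_i for every i, so c is indeed a codeword.


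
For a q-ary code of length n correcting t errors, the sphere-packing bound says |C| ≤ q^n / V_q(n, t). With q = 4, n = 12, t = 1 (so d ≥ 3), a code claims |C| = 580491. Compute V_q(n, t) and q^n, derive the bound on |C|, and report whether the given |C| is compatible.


V_q(n, t) = 37, q^n = 16777216, Hamming bound = 453438, |C| = 580491 > bound (violated).

Step 1: Compute V_q(n, t) = Σ_{j=0}^1 C(n, j) (q−1)^j.
  j = 0: C(12,0)·(3)^0 = 1·1 = 1.
  j = 1: C(12,1)·(3)^1 = 12·3 = 36.
  V_q(n, t) = 1 + 36 = 37.
Step 2: q^n = 4^12 = 16777216.
Step 3: Hamming bound ⌊q^n / V_q(n,t)⌋ = ⌊16777216/37⌋ = 453438.
Step 4: Compare |C| = 580491 to 453438: violated.
The claimed |C| lies above the Hamming bound, so no 4-ary code of length 12 with d ≥ 3 can have 580491 codewords.


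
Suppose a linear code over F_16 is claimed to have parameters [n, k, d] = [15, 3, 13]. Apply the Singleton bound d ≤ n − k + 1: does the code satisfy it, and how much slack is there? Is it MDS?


Singleton RHS = n − k + 1 = 13, slack = 0, bound satisfied, MDS.

Singleton bound: d ≤ n − k + 1.
Here n = 15, k = 3, so n − k + 1 = 13.
Given d = 13, check d ≤ 13: YES.
Slack = (n − k + 1) − d = 0.
The code is MDS (slack = 0).
Description: the claimed parameters are [15, 3, 13]_16; such a code would be MDS (meets Singleton bound).


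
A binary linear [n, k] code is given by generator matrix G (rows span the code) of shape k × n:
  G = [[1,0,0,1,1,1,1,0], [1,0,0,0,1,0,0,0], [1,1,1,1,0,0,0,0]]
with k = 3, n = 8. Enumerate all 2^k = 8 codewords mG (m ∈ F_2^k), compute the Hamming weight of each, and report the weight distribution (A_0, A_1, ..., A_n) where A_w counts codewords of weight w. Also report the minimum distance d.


Weight distribution: A_0 = 1, A_2 = 1, A_3 = 1, A_4 = 2, A_5 = 3. Minimum distance d = 2.

Enumerate all 2^3 = 8 messages m ∈ F_2^3.
For each, compute codeword c = mG in F_2^8, then tally its weight.
  m = 000 → c = 00000000, weight = 0.
  m = 100 → c = 10011110, weight = 5.
  m = 010 → c = 10001000, weight = 2.
  m = 110 → c = 00010110, weight = 3.
  m = 001 → c = 11110000, weight = 4.
  m = 101 → c = 01101110, weight = 5.
  m = 011 → c = 01111000, weight = 4.
  m = 111 → c = 11100110, weight = 5.
Tally weights:
  weight 0: 1 codewords.
  weight 2: 1 codewords.
  weight 3: 1 codewords.
  weight 4: 2 codewords.
  weight 5: 3 codewords.
Minimum distance d = smallest w > 0 with A_w > 0 = 2.
Sanity: Σ A_w = 8 = 2^3 = 8 ✓.


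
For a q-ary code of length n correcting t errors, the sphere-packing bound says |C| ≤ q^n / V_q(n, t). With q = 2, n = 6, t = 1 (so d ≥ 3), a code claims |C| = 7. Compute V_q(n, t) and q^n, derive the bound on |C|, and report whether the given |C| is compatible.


V_q(n, t) = 7, q^n = 64, Hamming bound = 9, |C| = 7 ≤ bound (satisfied).

Step 1: Compute V_q(n, t) = Σ_{j=0}^1 C(n, j) (q−1)^j.
  j = 0: C(6,0)·(1)^0 = 1·1 = 1.
  j = 1: C(6,1)·(1)^1 = 6·1 = 6.
  V_q(n, t) = 1 + 6 = 7.
Step 2: q^n = 2^6 = 64.
Step 3: Hamming bound ⌊q^n / V_q(n,t)⌋ = ⌊64/7⌋ = 9.
Step 4: Compare |C| = 7 to 9: satisfied.
The claimed |C| lies below the Hamming bound.


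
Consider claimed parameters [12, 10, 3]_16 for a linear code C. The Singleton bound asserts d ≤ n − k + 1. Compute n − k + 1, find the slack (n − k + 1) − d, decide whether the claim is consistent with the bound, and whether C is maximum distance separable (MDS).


Singleton RHS = n − k + 1 = 3, slack = 0, bound satisfied, MDS.

Singleton bound: d ≤ n − k + 1.
Here n = 12, k = 10, so n − k + 1 = 3.
Given d = 3, check d ≤ 3: YES.
Slack = (n − k + 1) − d = 0.
The code is MDS (slack = 0).
Description: the claimed parameters are [12, 10, 3]_16; such a code would be MDS (meets Singleton bound).


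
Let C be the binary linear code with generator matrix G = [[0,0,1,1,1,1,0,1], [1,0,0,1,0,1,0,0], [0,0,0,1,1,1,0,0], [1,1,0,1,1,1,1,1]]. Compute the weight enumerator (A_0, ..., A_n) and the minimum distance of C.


Weight distribution: A_0 = 1, A_2 = 2, A_3 = 2, A_4 = 5, A_5 = 4, A_7 = 2. Minimum distance d = 2.

Enumerate all 2^4 = 16 messages m ∈ F_2^4.
For each, compute codeword c = mG in F_2^8, then tally its weight.
  m = 0000 → c = 00000000, weight = 0.
  m = 1000 → c = 00111101, weight = 5.
  m = 0100 → c = 10010100, weight = 3.
  m = 1100 → c = 10101001, weight = 4.
  m = 0010 → c = 00011100, weight = 3.
  m = 1010 → c = 00100001, weight = 2.
  m = 0110 → c = 10001000, weight = 2.
  m = 1110 → c = 10110101, weight = 5.
  m = 0001 → c = 11011111, weight = 7.
  m = 1001 → c = 11100010, weight = 4.
  m = 0101 → c = 01001011, weight = 4.
  m = 1101 → c = 01110110, weight = 5.
  m = 0011 → c = 11000011, weight = 4.
  m = 1011 → c = 11111110, weight = 7.
  m = 0111 → c = 01010111, weight = 5.
  m = 1111 → c = 01101010, weight = 4.
Tally weights:
  weight 0: 1 codewords.
  weight 2: 2 codewords.
  weight 3: 2 codewords.
  weight 4: 5 codewords.
  weight 5: 4 codewords.
  weight 7: 2 codewords.
Minimum distance d = smallest w > 0 with A_w > 0 = 2.
Sanity: Σ A_w = 16 = 2^4 = 16 ✓.


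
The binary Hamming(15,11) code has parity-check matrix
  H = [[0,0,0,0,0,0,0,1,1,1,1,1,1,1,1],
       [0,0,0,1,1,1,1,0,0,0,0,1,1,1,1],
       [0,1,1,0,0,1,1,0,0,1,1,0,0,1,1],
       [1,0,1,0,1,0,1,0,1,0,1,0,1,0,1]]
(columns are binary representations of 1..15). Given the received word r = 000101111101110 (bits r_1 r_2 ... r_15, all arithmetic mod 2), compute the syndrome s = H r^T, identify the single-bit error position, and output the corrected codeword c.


s = (0, 0, 0, 1)^T, error position = 1, corrected codeword c = 100101111101110

Compute s = H r^T mod 2 one row at a time:
  s_1 = 1 + 1 + 1 + 0 + 1 + 1 + 1 + 0 = 6 ≡ 0 (mod 2).
  s_2 = 1 + 0 + 1 + 1 + 1 + 1 + 1 + 0 = 6 ≡ 0 (mod 2).
  s_3 = 0 + 0 + 1 + 1 + 1 + 0 + 1 + 0 = 4 ≡ 0 (mod 2).
  s_4 = 0 + 0 + 0 + 1 + 1 + 0 + 1 + 0 = 3 ≡ 1 (mod 2).
s = (0, 0, 0, 1)^T — this equals column 1 of H (binary 0001), so error is at position 1.
Correct: flip bit 1 of r = 000101111101110 to get c = 100101111101110.


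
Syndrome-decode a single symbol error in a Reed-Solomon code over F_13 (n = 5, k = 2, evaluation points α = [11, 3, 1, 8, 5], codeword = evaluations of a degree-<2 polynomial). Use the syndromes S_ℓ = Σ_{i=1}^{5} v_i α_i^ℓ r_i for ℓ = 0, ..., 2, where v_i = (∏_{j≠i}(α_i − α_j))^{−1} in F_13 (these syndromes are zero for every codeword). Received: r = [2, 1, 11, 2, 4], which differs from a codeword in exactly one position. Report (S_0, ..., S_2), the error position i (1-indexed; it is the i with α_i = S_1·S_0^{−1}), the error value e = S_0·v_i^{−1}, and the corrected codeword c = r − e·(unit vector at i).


S = (8, 10, 6), error at position 1, error magnitude e = 2, c = [0, 1, 11, 2, 4].

Step 1: column multipliers v_i = (∏_{j≠i}(α_i − α_j))^{−1} mod 13.
  i = 1 (α = 11): (11−3)(11−1)(11−8)(11−5) = 8·10·3·6 = 1440 ≡ 10, so v_1 = 10^{−1} = 4 (mod 13).
  i = 2 (α = 3): (3−11)(3−1)(3−8)(3−5) = (−8)·2·(−5)·(−2) = −160 ≡ 9, so v_2 = 9^{−1} = 3 (mod 13).
  i = 3 (α = 1): (1−11)(1−3)(1−8)(1−5) = (−10)·(−2)·(−7)·(−4) = 560 ≡ 1, so v_3 = 1^{−1} = 1 (mod 13).
  i = 4 (α = 8): (8−11)(8−3)(8−1)(8−5) = (−3)·5·7·3 = −315 ≡ 10, so v_4 = 10^{−1} = 4 (mod 13).
  i = 5 (α = 5): (5−11)(5−3)(5−1)(5−8) = (−6)·2·4·(−3) = 144 ≡ 1, so v_5 = 1^{−1} = 1 (mod 13).
  v = [4, 3, 1, 4, 1].
Step 2: syndromes of r = [2, 1, 11, 2, 4] (all sums mod 13).
  S_0 = Σ v_i r_i = 4·2 + 3·1 + 1·11 + 4·2 + 1·4 = 34 ≡ 8.
  S_1 = Σ v_i α_i r_i = 4·11·2 + 3·3·1 + 1·1·11 + 4·8·2 + 1·5·4 = 192 ≡ 10.
  α_i^2 mod 13 = [4, 9, 1, 12, 12].
  S_2 = Σ v_i α_i^2 r_i = 4·4·2 + 3·9·1 + 1·1·11 + 4·12·2 + 1·12·4 = 214 ≡ 6.
  S = (8, 10, 6) ≠ 0, so r is not a codeword (an error is present).
Step 3: locate the error. For a single error e at position i, S_ℓ = v_i·e·α_i^ℓ, so α_err = S_1/S_0.
  S_0^{−1} = 8^{−1} = 5 (mod 13), so α_err = 10·5 = 50 ≡ 11 = α_1. Error position i = 1.
  Consistency check: S_2/S_1 = 6·4 = 24 ≡ 11 = α_err ✓ (single-error assumption holds).
Step 4: error magnitude e = S_0/v_1 = S_0·∏_{j≠1}(α_1 − α_j) = 8·10 = 80 ≡ 2 (mod 13).
Step 5: correct position 1: c_1 = r_1 − e = 2 − 2 ≡ 0 (mod 13). Hence c = [0, 1, 11, 2, 4].
  Check: interpolating c through the α_i gives m(x) = 3 + 8·x (degree < 2) with m(α_i) = c_i for every i, so c is indeed a codeword.


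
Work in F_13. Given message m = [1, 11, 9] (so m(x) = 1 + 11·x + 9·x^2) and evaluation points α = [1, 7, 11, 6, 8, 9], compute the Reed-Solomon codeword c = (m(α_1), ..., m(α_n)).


c = [8, 12, 2, 1, 2, 10]

Message polynomial: m(x) = 1 + 11·x + 9·x^2 (mod 13).
For each evaluation point α_i, compute m(α_i) mod 13:
  α_1 = 1: Horner steps 9 → 7 → 8, so m(1) = 8.
  α_2 = 7: Horner steps 9 → 9 → 12, so m(7) = 12.
  α_3 = 11: Horner steps 9 → 6 → 2, so m(11) = 2.
  α_4 = 6: Horner steps 9 → 0 → 1, so m(6) = 1.
  α_5 = 8: Horner steps 9 → 5 → 2, so m(8) = 2.
  α_6 = 9: Horner steps 9 → 1 → 10, so m(9) = 10.
Codeword c = [8, 12, 2, 1, 2, 10] ∈ F_13^6.


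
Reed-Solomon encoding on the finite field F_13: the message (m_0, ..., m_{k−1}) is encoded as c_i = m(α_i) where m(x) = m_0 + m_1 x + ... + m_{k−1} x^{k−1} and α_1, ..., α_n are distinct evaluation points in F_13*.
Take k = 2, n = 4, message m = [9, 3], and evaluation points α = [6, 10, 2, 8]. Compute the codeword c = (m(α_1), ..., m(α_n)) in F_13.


c = [1, 0, 2, 7]

Message polynomial: m(x) = 9 + 3·x (mod 13).
For each evaluation point α_i, compute m(α_i) mod 13:
  α_1 = 6: Horner steps 3 → 1, so m(6) = 1.
  α_2 = 10: Horner steps 3 → 0, so m(10) = 0.
  α_3 = 2: Horner steps 3 → 2, so m(2) = 2.
  α_4 = 8: Horner steps 3 → 7, so m(8) = 7.
Codeword c = [1, 0, 2, 7] ∈ F_13^4.


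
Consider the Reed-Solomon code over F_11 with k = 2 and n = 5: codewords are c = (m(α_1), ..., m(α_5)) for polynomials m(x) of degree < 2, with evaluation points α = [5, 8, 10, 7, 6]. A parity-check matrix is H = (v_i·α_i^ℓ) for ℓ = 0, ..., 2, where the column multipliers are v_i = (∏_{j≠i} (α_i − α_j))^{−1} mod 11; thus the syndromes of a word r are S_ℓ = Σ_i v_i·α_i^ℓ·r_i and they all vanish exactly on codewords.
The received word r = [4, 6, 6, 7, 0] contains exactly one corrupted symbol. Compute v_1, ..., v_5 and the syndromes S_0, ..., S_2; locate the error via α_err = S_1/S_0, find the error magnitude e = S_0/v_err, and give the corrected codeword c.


S = (8, 9, 6), error at position 2, error magnitude e = 3, c = [4, 3, 6, 7, 0].

Step 1: column multipliers v_i = (∏_{j≠i}(α_i − α_j))^{−1} mod 11.
  i = 1 (α = 5): (5−8)(5−10)(5−7)(5−6) = (−3)·(−5)·(−2)·(−1) = 30 ≡ 8, so v_1 = 8^{−1} = 7 (mod 11).
  i = 2 (α = 8): (8−5)(8−10)(8−7)(8−6) = 3·(−2)·1·2 = −12 ≡ 10, so v_2 = 10^{−1} = 10 (mod 11).
  i = 3 (α = 10): (10−5)(10−8)(10−7)(10−6) = 5·2·3·4 = 120 ≡ 10, so v_3 = 10^{−1} = 10 (mod 11).
  i = 4 (α = 7): (7−5)(7−8)(7−10)(7−6) = 2·(−1)·(−3)·1 = 6 ≡ 6, so v_4 = 6^{−1} = 2 (mod 11).
  i = 5 (α = 6): (6−5)(6−8)(6−10)(6−7) = 1·(−2)·(−4)·(−1) = −8 ≡ 3, so v_5 = 3^{−1} = 4 (mod 11).
  v = [7, 10, 10, 2, 4].
Step 2: syndromes of r = [4, 6, 6, 7, 0] (all sums mod 11).
  S_0 = Σ v_i r_i = 7·4 + 10·6 + 10·6 + 2·7 + 4·0 = 162 ≡ 8.
  S_1 = Σ v_i α_i r_i = 7·5·4 + 10·8·6 + 10·10·6 + 2·7·7 + 4·6·0 = 1318 ≡ 9.
  α_i^2 mod 11 = [3, 9, 1, 5, 3].
  S_2 = Σ v_i α_i^2 r_i = 7·3·4 + 10·9·6 + 10·1·6 + 2·5·7 + 4·3·0 = 754 ≡ 6.
  S = (8, 9, 6) ≠ 0, so r is not a codeword (an error is present).
Step 3: locate the error. For a single error e at position i, S_ℓ = v_i·e·α_i^ℓ, so α_err = S_1/S_0.
  S_0^{−1} = 8^{−1} = 7 (mod 11), so α_err = 9·7 = 63 ≡ 8 = α_2. Error position i = 2.
  Consistency check: S_2/S_1 = 6·5 = 30 ≡ 8 = α_err ✓ (single-error assumption holds).
Step 4: error magnitude e = S_0/v_2 = S_0·∏_{j≠2}(α_2 − α_j) = 8·10 = 80 ≡ 3 (mod 11).
Step 5: correct position 2: c_2 = r_2 − e = 6 − 3 ≡ 3 (mod 11). Hence c = [4, 3, 6, 7, 0].
  Check: interpolating c through the α_i gives m(x) = 2 + 7·x (degree < 2) with m(α_i) = c_i for every i, so c is indeed a codeword.


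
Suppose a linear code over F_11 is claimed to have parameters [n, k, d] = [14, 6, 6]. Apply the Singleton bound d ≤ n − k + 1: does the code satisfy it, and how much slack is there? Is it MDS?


Singleton RHS = n − k + 1 = 9, slack = 3, bound satisfied, not MDS.

Singleton bound: d ≤ n − k + 1.
Here n = 14, k = 6, so n − k + 1 = 9.
Given d = 6, check d ≤ 9: YES.
Slack = (n − k + 1) − d = 3.
The code is NOT MDS (slack = 3 > 0).
Description: the claimed parameters are [14, 6, 6]_11; such a code would be non-MDS.


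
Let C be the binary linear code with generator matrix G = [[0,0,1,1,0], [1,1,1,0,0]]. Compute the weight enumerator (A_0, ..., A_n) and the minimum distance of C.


Weight distribution: A_0 = 1, A_2 = 1, A_3 = 2. Minimum distance d = 2.

Enumerate all 2^2 = 4 messages m ∈ F_2^2.
For each, compute codeword c = mG in F_2^5, then tally its weight.
  m = 00 → c = 00000, weight = 0.
  m = 10 → c = 00110, weight = 2.
  m = 01 → c = 11100, weight = 3.
  m = 11 → c = 11010, weight = 3.
Tally weights:
  weight 0: 1 codewords.
  weight 2: 1 codewords.
  weight 3: 2 codewords.
Minimum distance d = smallest w > 0 with A_w > 0 = 2.
Sanity: Σ A_w = 4 = 2^2 = 4 ✓.


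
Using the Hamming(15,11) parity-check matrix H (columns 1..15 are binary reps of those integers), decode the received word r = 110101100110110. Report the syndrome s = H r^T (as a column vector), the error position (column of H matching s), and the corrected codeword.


s = (0, 1, 0, 0)^T, error position = 4, corrected codeword c = 110001100110110

Compute s = H r^T mod 2 one row at a time:
  s_1 = 0 + 0 + 1 + 1 + 0 + 1 + 1 + 0 = 4 ≡ 0 (mod 2).
  s_2 = 1 + 0 + 1 + 1 + 0 + 1 + 1 + 0 = 5 ≡ 1 (mod 2).
  s_3 = 1 + 0 + 1 + 1 + 1 + 1 + 1 + 0 = 6 ≡ 0 (mod 2).
  s_4 = 1 + 0 + 0 + 1 + 0 + 1 + 1 + 0 = 4 ≡ 0 (mod 2).
s = (0, 1, 0, 0)^T — this equals column 4 of H (binary 0100), so error is at position 4.
Correct: flip bit 4 of r = 110101100110110 to get c = 110001100110110.


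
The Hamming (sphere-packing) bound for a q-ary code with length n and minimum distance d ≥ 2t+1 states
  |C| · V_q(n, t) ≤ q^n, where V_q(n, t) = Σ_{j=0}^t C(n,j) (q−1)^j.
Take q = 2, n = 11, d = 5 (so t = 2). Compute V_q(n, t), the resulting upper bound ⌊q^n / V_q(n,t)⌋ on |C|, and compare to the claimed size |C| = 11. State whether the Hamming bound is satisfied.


V_q(n, t) = 67, q^n = 2048, Hamming bound = 30, |C| = 11 ≤ bound (satisfied).

Step 1: Compute V_q(n, t) = Σ_{j=0}^2 C(n, j) (q−1)^j.
  j = 0: C(11,0)·(1)^0 = 1·1 = 1.
  j = 1: C(11,1)·(1)^1 = 11·1 = 11.
  j = 2: C(11,2)·(1)^2 = 55·1 = 55.
  V_q(n, t) = 1 + 11 + 55 = 67.
Step 2: q^n = 2^11 = 2048.
Step 3: Hamming bound ⌊q^n / V_q(n,t)⌋ = ⌊2048/67⌋ = 30.
Step 4: Compare |C| = 11 to 30: satisfied.
The claimed |C| lies below the Hamming bound.


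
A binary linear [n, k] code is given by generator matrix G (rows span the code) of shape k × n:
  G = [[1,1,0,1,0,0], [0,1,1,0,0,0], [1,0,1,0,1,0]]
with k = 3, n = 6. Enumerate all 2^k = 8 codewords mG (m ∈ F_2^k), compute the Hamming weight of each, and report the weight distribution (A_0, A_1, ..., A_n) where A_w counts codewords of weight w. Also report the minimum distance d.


Weight distribution: A_0 = 1, A_2 = 2, A_3 = 4, A_4 = 1. Minimum distance d = 2.

Enumerate all 2^3 = 8 messages m ∈ F_2^3.
For each, compute codeword c = mG in F_2^6, then tally its weight.
  m = 000 → c = 000000, weight = 0.
  m = 100 → c = 110100, weight = 3.
  m = 010 → c = 011000, weight = 2.
  m = 110 → c = 101100, weight = 3.
  m = 001 → c = 101010, weight = 3.
  m = 101 → c = 011110, weight = 4.
  m = 011 → c = 110010, weight = 3.
  m = 111 → c = 000110, weight = 2.
Tally weights:
  weight 0: 1 codewords.
  weight 2: 2 codewords.
  weight 3: 4 codewords.
  weight 4: 1 codewords.
Minimum distance d = smallest w > 0 with A_w > 0 = 2.
Sanity: Σ A_w = 8 = 2^3 = 8 ✓.


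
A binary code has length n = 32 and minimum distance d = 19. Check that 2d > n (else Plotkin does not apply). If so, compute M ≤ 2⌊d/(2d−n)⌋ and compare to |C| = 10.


Plotkin bound M ≤ 6; given |C| = 10 > bound (violated).

Check applicability: 2d = 38, n = 32.
2d − n = 6 > 0, so Plotkin applies.
Compute d/(2d−n) = 19/6 ≈ 3.1667.
⌊d/(2d−n)⌋ = 3.
Plotkin bound: M ≤ 2·3 = 6.
Given |C| = 10, check: VIOLATED.
This |C| is above the Plotkin bound, so no binary code with n = 32, d = 19 and 10 codewords exists.


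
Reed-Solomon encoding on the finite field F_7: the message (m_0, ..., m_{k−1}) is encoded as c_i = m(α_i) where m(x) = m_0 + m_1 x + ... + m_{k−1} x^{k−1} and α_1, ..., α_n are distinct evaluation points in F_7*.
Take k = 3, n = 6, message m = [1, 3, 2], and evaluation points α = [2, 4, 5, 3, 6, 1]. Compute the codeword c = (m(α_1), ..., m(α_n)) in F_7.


c = [1, 3, 3, 0, 0, 6]

Message polynomial: m(x) = 1 + 3·x + 2·x^2 (mod 7).
For each evaluation point α_i, compute m(α_i) mod 7:
  α_1 = 2: Horner steps 2 → 0 → 1, so m(2) = 1.
  α_2 = 4: Horner steps 2 → 4 → 3, so m(4) = 3.
  α_3 = 5: Horner steps 2 → 6 → 3, so m(5) = 3.
  α_4 = 3: Horner steps 2 → 2 → 0, so m(3) = 0.
  α_5 = 6: Horner steps 2 → 1 → 0, so m(6) = 0.
  α_6 = 1: Horner steps 2 → 5 → 6, so m(1) = 6.
Codeword c = [1, 3, 3, 0, 0, 6] ∈ F_7^6.


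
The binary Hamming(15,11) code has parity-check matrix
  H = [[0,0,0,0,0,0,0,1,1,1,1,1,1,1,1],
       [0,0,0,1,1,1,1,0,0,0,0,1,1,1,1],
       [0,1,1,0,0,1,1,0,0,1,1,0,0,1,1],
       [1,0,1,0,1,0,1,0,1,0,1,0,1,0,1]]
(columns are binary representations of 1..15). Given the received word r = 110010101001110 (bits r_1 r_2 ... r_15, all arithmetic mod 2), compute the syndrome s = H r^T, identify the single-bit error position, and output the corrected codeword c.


s = (0, 1, 1, 1)^T, error position = 7, corrected codeword c = 110010001001110

Compute s = H r^T mod 2 one row at a time:
  s_1 = 0 + 1 + 0 + 0 + 1 + 1 + 1 + 0 = 4 ≡ 0 (mod 2).
  s_2 = 0 + 1 + 0 + 1 + 1 + 1 + 1 + 0 = 5 ≡ 1 (mod 2).
  s_3 = 1 + 0 + 0 + 1 + 0 + 0 + 1 + 0 = 3 ≡ 1 (mod 2).
  s_4 = 1 + 0 + 1 + 1 + 1 + 0 + 1 + 0 = 5 ≡ 1 (mod 2).
s = (0, 1, 1, 1)^T — this equals column 7 of H (binary 0111), so error is at position 7.
Correct: flip bit 7 of r = 110010101001110 to get c = 110010001001110.


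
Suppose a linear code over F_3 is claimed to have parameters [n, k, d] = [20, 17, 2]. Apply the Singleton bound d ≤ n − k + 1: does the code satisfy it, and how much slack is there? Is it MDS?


Singleton RHS = n − k + 1 = 4, slack = 2, bound satisfied, not MDS.

Singleton bound: d ≤ n − k + 1.
Here n = 20, k = 17, so n − k + 1 = 4.
Given d = 2, check d ≤ 4: YES.
Slack = (n − k + 1) − d = 2.
The code is NOT MDS (slack = 2 > 0).
Description: the claimed parameters are [20, 17, 2]_3; such a code would be non-MDS.


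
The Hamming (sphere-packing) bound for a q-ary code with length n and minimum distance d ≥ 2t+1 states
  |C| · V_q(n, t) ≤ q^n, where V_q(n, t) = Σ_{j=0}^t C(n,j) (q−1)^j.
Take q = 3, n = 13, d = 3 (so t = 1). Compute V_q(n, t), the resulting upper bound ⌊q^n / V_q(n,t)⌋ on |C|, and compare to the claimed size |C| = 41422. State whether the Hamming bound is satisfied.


V_q(n, t) = 27, q^n = 1594323, Hamming bound = 59049, |C| = 41422 ≤ bound (satisfied).

Step 1: Compute V_q(n, t) = Σ_{j=0}^1 C(n, j) (q−1)^j.
  j = 0: C(13,0)·(2)^0 = 1·1 = 1.
  j = 1: C(13,1)·(2)^1 = 13·2 = 26.
  V_q(n, t) = 1 + 26 = 27.
Step 2: q^n = 3^13 = 1594323.
Step 3: Hamming bound ⌊q^n / V_q(n,t)⌋ = ⌊1594323/27⌋ = 59049.
Step 4: Compare |C| = 41422 to 59049: satisfied.
The claimed |C| lies below the Hamming bound.


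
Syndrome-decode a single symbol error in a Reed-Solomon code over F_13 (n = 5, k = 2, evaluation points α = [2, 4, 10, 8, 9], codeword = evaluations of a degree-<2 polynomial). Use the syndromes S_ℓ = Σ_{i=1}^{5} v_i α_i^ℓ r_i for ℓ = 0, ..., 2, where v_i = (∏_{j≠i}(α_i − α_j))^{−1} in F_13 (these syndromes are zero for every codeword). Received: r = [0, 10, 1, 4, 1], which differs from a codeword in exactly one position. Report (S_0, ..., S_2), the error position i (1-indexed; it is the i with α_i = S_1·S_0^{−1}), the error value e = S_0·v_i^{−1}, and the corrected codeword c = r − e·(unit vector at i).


S = (11, 8, 7), error at position 5, error magnitude e = 5, c = [0, 10, 1, 4, 9].

Step 1: column multipliers v_i = (∏_{j≠i}(α_i − α_j))^{−1} mod 13.
  i = 1 (α = 2): (2−4)(2−10)(2−8)(2−9) = (−2)·(−8)·(−6)·(−7) = 672 ≡ 9, so v_1 = 9^{−1} = 3 (mod 13).
  i = 2 (α = 4): (4−2)(4−10)(4−8)(4−9) = 2·(−6)·(−4)·(−5) = −240 ≡ 7, so v_2 = 7^{−1} = 2 (mod 13).
  i = 3 (α = 10): (10−2)(10−4)(10−8)(10−9) = 8·6·2·1 = 96 ≡ 5, so v_3 = 5^{−1} = 8 (mod 13).
  i = 4 (α = 8): (8−2)(8−4)(8−10)(8−9) = 6·4·(−2)·(−1) = 48 ≡ 9, so v_4 = 9^{−1} = 3 (mod 13).
  i = 5 (α = 9): (9−2)(9−4)(9−10)(9−8) = 7·5·(−1)·1 = −35 ≡ 4, so v_5 = 4^{−1} = 10 (mod 13).
  v = [3, 2, 8, 3, 10].
Step 2: syndromes of r = [0, 10, 1, 4, 1] (all sums mod 13).
  S_0 = Σ v_i r_i = 3·0 + 2·10 + 8·1 + 3·4 + 10·1 = 50 ≡ 11.
  S_1 = Σ v_i α_i r_i = 3·2·0 + 2·4·10 + 8·10·1 + 3·8·4 + 10·9·1 = 346 ≡ 8.
  α_i^2 mod 13 = [4, 3, 9, 12, 3].
  S_2 = Σ v_i α_i^2 r_i = 3·4·0 + 2·3·10 + 8·9·1 + 3·12·4 + 10·3·1 = 306 ≡ 7.
  S = (11, 8, 7) ≠ 0, so r is not a codeword (an error is present).
Step 3: locate the error. For a single error e at position i, S_ℓ = v_i·e·α_i^ℓ, so α_err = S_1/S_0.
  S_0^{−1} = 11^{−1} = 6 (mod 13), so α_err = 8·6 = 48 ≡ 9 = α_5. Error position i = 5.
  Consistency check: S_2/S_1 = 7·5 = 35 ≡ 9 = α_err ✓ (single-error assumption holds).
Step 4: error magnitude e = S_0/v_5 = S_0·∏_{j≠5}(α_5 − α_j) = 11·4 = 44 ≡ 5 (mod 13).
Step 5: correct position 5: c_5 = r_5 − e = 1 − 5 ≡ 9 (mod 13). Hence c = [0, 10, 1, 4, 9].
  Check: interpolating c through the α_i gives m(x) = 3 + 5·x (degree < 2) with m(α_i) = c_i for every i, so c is indeed a codeword.


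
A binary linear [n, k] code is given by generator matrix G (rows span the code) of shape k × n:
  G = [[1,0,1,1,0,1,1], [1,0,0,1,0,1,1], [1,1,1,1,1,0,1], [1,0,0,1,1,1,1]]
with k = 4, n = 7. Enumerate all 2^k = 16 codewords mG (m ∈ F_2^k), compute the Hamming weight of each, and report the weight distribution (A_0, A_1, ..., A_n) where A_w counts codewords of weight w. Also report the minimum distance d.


Weight distribution: A_0 = 1, A_1 = 2, A_2 = 2, A_3 = 2, A_4 = 3, A_5 = 4, A_6 = 2. Minimum distance d = 1.

Enumerate all 2^4 = 16 messages m ∈ F_2^4.
For each, compute codeword c = mG in F_2^7, then tally its weight.
  m = 0000 → c = 0000000, weight = 0.
  m = 1000 → c = 1011011, weight = 5.
  m = 0100 → c = 1001011, weight = 4.
  m = 1100 → c = 0010000, weight = 1.
  m = 0010 → c = 1111101, weight = 6.
  m = 1010 → c = 0100110, weight = 3.
  m = 0110 → c = 0110110, weight = 4.
  m = 1110 → c = 1101101, weight = 5.
  m = 0001 → c = 1001111, weight = 5.
  m = 1001 → c = 0010100, weight = 2.
  m = 0101 → c = 0000100, weight = 1.
  m = 1101 → c = 1011111, weight = 6.
  m = 0011 → c = 0110010, weight = 3.
  m = 1011 → c = 1101001, weight = 4.
  m = 0111 → c = 1111001, weight = 5.
  m = 1111 → c = 0100010, weight = 2.
Tally weights:
  weight 0: 1 codewords.
  weight 1: 2 codewords.
  weight 2: 2 codewords.
  weight 3: 2 codewords.
  weight 4: 3 codewords.
  weight 5: 4 codewords.
  weight 6: 2 codewords.
Minimum distance d = smallest w > 0 with A_w > 0 = 1.
Sanity: Σ A_w = 16 = 2^4 = 16 ✓.
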